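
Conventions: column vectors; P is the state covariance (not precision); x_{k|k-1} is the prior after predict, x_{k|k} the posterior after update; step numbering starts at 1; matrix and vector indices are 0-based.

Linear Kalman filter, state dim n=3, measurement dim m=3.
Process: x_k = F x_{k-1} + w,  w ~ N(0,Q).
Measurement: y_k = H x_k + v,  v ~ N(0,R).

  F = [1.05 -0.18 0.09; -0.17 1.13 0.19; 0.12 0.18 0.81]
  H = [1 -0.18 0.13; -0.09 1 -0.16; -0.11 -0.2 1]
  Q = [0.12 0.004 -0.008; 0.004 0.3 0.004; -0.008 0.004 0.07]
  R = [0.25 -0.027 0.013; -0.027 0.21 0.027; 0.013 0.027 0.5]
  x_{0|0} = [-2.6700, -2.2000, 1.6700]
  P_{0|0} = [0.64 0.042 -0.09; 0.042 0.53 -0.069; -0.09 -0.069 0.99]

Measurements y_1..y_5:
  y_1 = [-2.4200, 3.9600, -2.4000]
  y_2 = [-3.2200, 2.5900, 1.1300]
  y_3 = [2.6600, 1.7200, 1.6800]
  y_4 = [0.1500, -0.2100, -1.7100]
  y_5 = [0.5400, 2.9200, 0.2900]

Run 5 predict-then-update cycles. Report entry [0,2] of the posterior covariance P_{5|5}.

step 1: x^-=[-2.2572, -1.7148, 0.6363]  P^-=[0.8201 -0.1712 0.0661; -0.1712 0.9910 0.2003; 0.0661 0.2003 0.7101]  S=[1.1837 -0.4475 0.1055; -0.4475 1.1945 -0.0590; 0.1055 -0.0590 1.1575]  K=[0.7564 0.0666 -0.0568; 0.0361 0.8321 0.0572; 0.1034 0.1345 0.5700]  nu=[-0.5542, 5.5735, -3.6276]  x^+=[-2.0992, 2.6953, -0.7392]  P^+=[0.1876 0.0098 0.0058; 0.0098 0.1907 0.0908; 0.0058 0.0908 0.3088]
step 2: x^-=[-2.7559, 3.2621, -0.3655]  P^-=[0.3299 -0.0438 0.0269; -0.0438 0.5949 0.1730; 0.0269 0.1730 0.3095]  S=[0.6191 -0.1919 0.0371; -0.1919 0.7688 0.0424; 0.0371 0.0424 0.7602]  K=[0.5661 0.0418 -0.0308; 0.0219 0.7465 0.0347; 0.0871 0.1603 0.3445]  nu=[0.1706, -0.9787, 1.8447]  x^+=[-2.7571, 2.5994, 0.1281]  P^+=[0.1399 0.0068 0.0098; 0.0068 0.1693 0.0724; 0.0098 0.0724 0.1933]
step 3: x^-=[-3.3513, 3.4303, 0.2408]  P^-=[0.2783 -0.0371 0.0185; -0.0371 0.5551 0.1337; 0.0185 0.1337 0.2276]  S=[0.5620 -0.1763 0.0293; -0.1763 0.7376 0.0223; 0.0293 0.0223 0.6940]  K=[0.5248 0.0381 -0.0302; 0.0159 0.7314 0.0143; 0.0715 0.1382 0.2791]  nu=[6.5974, -1.9734, 1.7566]  x^+=[-0.0170, 2.1168, 0.9300]  P^+=[0.1298 0.0060 0.0082; 0.0060 0.1638 0.0605; 0.0082 0.0605 0.1572]
step 4: x^-=[-0.3152, 2.5716, 1.1323]  P^-=[0.2670 -0.0369 0.0148; -0.0369 0.5417 0.1160; 0.0148 0.1160 0.1998]  S=[0.5496 -0.1743 0.0264; -0.1743 0.7289 0.0114; 0.0264 0.0114 0.6735]  K=[0.5145 0.0367 -0.0315; 0.0127 0.7252 0.0047; 0.0634 0.1246 0.2553]  nu=[0.7809, -2.6288, -2.3627]  x^+=[0.0646, 0.6640, 0.2510]  P^+=[0.1273 0.0056 0.0070; 0.0056 0.1614 0.0550; 0.0070 0.0550 0.1436]
step 5: x^-=[-0.0291, 0.7871, 0.3306]  P^-=[0.2642 -0.0373 0.0131; -0.0373 0.5359 0.1083; 0.0131 0.1083 0.1889]  S=[0.5466 -0.1742 0.0252; -0.1742 0.7254 0.0064; 0.0252 0.0064 0.6657]  K=[0.5118 0.0360 -0.0324; 0.0111 0.7223 0.0004; 0.0596 0.1181 0.2457]  nu=[0.6678, 2.1832, 0.1136]  x^+=[0.3877, 2.3714, 0.6563]  P^+=[0.1267 0.0053 0.0064; 0.0053 0.1603 0.0525; 0.0064 0.0525 0.1380]

P_post[0,2] = 0.0064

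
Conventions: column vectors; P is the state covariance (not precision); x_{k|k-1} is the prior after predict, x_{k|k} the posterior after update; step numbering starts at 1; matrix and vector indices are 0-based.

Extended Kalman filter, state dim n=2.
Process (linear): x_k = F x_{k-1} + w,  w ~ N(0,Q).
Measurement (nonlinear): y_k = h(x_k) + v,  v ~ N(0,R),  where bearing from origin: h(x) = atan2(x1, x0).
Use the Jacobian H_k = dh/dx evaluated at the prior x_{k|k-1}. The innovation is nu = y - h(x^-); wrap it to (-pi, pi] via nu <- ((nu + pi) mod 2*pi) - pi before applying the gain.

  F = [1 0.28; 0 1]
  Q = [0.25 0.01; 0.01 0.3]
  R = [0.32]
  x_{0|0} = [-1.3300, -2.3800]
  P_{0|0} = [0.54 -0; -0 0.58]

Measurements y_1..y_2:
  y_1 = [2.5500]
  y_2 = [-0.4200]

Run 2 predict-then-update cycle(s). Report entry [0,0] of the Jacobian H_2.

H_jac[0,0] = 0.1386

step 1: x^-=[-1.9964, -2.3800]  P^-=[0.8355 0.1724; 0.1724 0.8800]  H_jac=[0.2466 -0.2069]  S=[0.3909]  K=[0.4359; -0.3570]  nu=[-1.4644]  x^+=[-2.6347, -1.8572]  P^+=[0.7612 0.2332; 0.2332 0.8302]
step 2: x^-=[-3.1548, -1.8572]  P^-=[1.2069 0.4757; 0.4757 1.1302]  H_jac=[0.1386 -0.2354]  S=[0.3748]  K=[0.1475; -0.5340]  nu=[2.1895]  x^+=[-2.8318, -3.0264]  P^+=[1.1987 0.5052; 0.5052 1.0233]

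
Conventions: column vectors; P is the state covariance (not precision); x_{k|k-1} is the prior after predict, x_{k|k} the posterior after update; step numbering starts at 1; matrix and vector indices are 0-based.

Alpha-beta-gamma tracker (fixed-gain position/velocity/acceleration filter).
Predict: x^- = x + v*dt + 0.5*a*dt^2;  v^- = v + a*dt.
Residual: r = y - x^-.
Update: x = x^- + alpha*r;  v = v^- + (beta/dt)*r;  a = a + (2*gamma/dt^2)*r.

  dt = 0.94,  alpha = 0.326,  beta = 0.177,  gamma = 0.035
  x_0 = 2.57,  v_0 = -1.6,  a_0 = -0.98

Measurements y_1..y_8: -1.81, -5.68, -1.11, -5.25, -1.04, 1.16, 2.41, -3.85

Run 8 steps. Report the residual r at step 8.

step 1: x_pred=0.6330  r=-2.4430  x^+=-0.1634  v^+=-2.9812  a^+=-1.1735
step 2: x_pred=-3.4842  r=-2.1958  x^+=-4.2000  v^+=-4.4978  a^+=-1.3475
step 3: x_pred=-9.0233  r=7.9133  x^+=-6.4436  v^+=-4.2744  a^+=-0.7206
step 4: x_pred=-10.7799  r=5.5299  x^+=-8.9771  v^+=-3.9105  a^+=-0.2825
step 5: x_pred=-12.7778  r=11.7378  x^+=-8.9513  v^+=-1.9658  a^+=0.6474
step 6: x_pred=-10.5132  r=11.6732  x^+=-6.7077  v^+=0.8407  a^+=1.5721
step 7: x_pred=-5.2229  r=7.6329  x^+=-2.7346  v^+=3.7558  a^+=2.1768
step 8: x_pred=1.7576  r=-5.6076  x^+=-0.0705  v^+=4.7461  a^+=1.7326

resid = -5.6076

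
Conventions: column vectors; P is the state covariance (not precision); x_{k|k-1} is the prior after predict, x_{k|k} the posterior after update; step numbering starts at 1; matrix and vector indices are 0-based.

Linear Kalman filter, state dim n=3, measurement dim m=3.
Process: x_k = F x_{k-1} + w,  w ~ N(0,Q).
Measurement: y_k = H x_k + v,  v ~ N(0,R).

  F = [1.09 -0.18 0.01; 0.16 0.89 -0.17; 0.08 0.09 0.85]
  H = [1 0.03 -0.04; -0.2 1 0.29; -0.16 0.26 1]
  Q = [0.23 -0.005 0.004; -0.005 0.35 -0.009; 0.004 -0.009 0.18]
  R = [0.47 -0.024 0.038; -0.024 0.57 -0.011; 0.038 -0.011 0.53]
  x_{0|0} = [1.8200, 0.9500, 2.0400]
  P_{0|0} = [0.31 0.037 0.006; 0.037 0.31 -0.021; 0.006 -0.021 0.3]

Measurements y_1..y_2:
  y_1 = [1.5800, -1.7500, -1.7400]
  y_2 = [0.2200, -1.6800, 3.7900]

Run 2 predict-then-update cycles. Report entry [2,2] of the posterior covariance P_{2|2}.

P_post[2,2] = 0.2304

step 1: x^-=[1.8332, 0.7899, 1.9651]  P^-=[0.5941 0.0318 0.0404; 0.0318 0.6287 -0.0352; 0.0404 -0.0352 0.3994]  S=[1.0640 -0.0838 -0.0200; -0.0838 1.2182 0.2327; -0.0200 0.2327 0.9532]  K=[0.5557 -0.0173 -0.0327; 0.0890 0.5072 0.0072; 0.0284 -0.0163 0.4072]  nu=[-0.1983, -2.7431, -3.6172]  x^+=[1.8889, -0.6453, 0.5314]  P^+=[0.2615 0.0175 0.0412; 0.0175 0.3127 -0.0769; 0.0412 -0.0769 0.2436]
step 2: x^-=[2.1804, -0.3625, 0.5447]  P^-=[0.5451 -0.0041 0.0752; -0.0041 0.6374 -0.0662; 0.0752 -0.0662 0.3543]  S=[1.0102 -0.0976 0.0149; -0.0976 1.2135 0.1860; 0.0149 0.1860 0.8832]  K=[0.5339 -0.0296 -0.0176; 0.0672 0.5149 0.0038; 0.0495 -0.0358 0.3748]  nu=[-1.9278, -1.0394, 3.6884]  x^+=[1.1170, -1.0133, 1.8689]  P^+=[0.2528 0.0066 0.0500; 0.0066 0.3171 -0.0825; 0.0500 -0.0825 0.2304]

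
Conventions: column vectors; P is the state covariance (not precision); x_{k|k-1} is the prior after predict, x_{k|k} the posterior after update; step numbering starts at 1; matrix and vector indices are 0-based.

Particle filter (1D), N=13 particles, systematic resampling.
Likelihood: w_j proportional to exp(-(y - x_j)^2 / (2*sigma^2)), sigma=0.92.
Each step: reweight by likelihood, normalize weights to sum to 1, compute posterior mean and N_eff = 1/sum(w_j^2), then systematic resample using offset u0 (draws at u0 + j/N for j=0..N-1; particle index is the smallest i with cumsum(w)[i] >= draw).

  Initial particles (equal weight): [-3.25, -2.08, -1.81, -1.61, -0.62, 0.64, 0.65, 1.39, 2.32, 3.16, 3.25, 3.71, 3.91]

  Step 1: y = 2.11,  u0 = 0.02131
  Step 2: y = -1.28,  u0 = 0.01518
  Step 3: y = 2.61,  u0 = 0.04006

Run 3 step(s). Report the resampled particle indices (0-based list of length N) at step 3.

resampled_idx = [0, 2, 3, 5, 6, 8, 9, 11, 11, 11, 12, 12, 12]

step 1: w=[0.0000, 0.0000, 0.0000, 0.0001, 0.0034, 0.0767, 0.0780, 0.2023, 0.2677, 0.1433, 0.1275, 0.0606, 0.0405]  mean=2.2500  Neff=6.0005  idx=[5, 6, 7, 7, 7, 8, 8, 8, 9, 9, 10, 10, 11]
step 2: w=[0.4197, 0.4102, 0.0549, 0.0549, 0.0549, 0.0018, 0.0018, 0.0018, 0.0000, 0.0000, 0.0000, 0.0000, 0.0000]  mean=0.7768  Neff=2.8292  idx=[0, 0, 0, 0, 0, 0, 1, 1, 1, 1, 1, 2, 3]
step 3: w=[0.0517, 0.0517, 0.0517, 0.0517, 0.0517, 0.0517, 0.0529, 0.0529, 0.0529, 0.0529, 0.0529, 0.2125, 0.2125]  mean=0.9614  Neff=8.3061  idx=[0, 2, 3, 5, 6, 8, 9, 11, 11, 11, 12, 12, 12]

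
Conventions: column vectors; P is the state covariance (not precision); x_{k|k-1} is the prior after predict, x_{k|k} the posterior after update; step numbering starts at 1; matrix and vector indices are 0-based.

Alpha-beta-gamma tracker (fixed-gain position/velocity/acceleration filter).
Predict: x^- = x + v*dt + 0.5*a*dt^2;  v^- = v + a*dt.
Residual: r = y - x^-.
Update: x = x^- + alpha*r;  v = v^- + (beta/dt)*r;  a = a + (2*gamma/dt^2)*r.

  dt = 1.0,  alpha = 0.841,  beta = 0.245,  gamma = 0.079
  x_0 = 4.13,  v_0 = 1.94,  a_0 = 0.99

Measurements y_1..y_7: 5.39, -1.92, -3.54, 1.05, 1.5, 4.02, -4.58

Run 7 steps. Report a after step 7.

step 1: x_pred=6.5650  r=-1.1750  x^+=5.5768  v^+=2.6421  a^+=0.8043
step 2: x_pred=8.6211  r=-10.5411  x^+=-0.2440  v^+=0.8639  a^+=-0.8611
step 3: x_pred=0.1894  r=-3.7294  x^+=-2.9470  v^+=-0.9109  a^+=-1.4504
step 4: x_pred=-4.5832  r=5.6332  x^+=0.1543  v^+=-0.9812  a^+=-0.5603
step 5: x_pred=-1.1071  r=2.6071  x^+=1.0855  v^+=-0.9028  a^+=-0.1484
step 6: x_pred=0.1084  r=3.9116  x^+=3.3981  v^+=-0.0929  a^+=0.4696
step 7: x_pred=3.5399  r=-8.1199  x^+=-3.2889  v^+=-1.6127  a^+=-0.8134

a_post = -0.8134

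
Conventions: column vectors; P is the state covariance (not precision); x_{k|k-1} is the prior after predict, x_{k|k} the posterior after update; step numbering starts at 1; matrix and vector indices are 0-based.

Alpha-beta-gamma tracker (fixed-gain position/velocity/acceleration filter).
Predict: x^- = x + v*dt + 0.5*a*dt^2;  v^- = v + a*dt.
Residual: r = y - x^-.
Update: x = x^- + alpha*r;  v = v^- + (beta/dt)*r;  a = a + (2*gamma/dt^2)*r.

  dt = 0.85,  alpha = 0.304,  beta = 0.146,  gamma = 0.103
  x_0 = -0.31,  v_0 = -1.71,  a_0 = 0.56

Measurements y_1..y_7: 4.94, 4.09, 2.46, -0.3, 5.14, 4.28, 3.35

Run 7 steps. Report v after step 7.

v_post = -3.2569

step 1: x_pred=-1.5612  r=6.5012  x^+=0.4152  v^+=-0.1173  a^+=2.4136
step 2: x_pred=1.1874  r=2.9026  x^+=2.0698  v^+=2.4328  a^+=3.2412
step 3: x_pred=5.3086  r=-2.8486  x^+=4.4426  v^+=4.6986  a^+=2.4290
step 4: x_pred=9.3139  r=-9.6139  x^+=6.3913  v^+=5.1120  a^+=-0.3121
step 5: x_pred=10.6237  r=-5.4837  x^+=8.9567  v^+=3.9048  a^+=-1.8756
step 6: x_pred=11.5982  r=-7.3182  x^+=9.3734  v^+=1.0535  a^+=-3.9622
step 7: x_pred=8.8376  r=-5.4876  x^+=7.1694  v^+=-3.2569  a^+=-5.5268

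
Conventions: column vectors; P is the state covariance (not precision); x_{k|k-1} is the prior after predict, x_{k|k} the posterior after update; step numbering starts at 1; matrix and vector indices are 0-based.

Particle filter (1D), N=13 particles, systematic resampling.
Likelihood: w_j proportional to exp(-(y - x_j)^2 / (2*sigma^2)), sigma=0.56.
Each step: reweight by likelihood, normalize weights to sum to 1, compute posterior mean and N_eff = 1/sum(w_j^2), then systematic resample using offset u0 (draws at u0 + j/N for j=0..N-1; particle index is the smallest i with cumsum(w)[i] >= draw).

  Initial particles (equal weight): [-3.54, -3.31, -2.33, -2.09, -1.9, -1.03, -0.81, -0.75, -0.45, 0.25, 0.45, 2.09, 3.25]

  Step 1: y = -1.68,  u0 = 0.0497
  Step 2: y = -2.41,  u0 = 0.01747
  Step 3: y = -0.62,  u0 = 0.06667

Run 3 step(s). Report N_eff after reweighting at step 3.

N_eff = 8.9274

step 1: w=[0.0012, 0.0043, 0.1512, 0.2268, 0.2745, 0.1512, 0.0887, 0.0747, 0.0266, 0.0008, 0.0002, 0.0000, 0.0000]  mean=-1.6613  Neff=5.3580  idx=[2, 2, 3, 3, 3, 4, 4, 4, 5, 5, 6, 6, 8]
step 2: w=[0.1490, 0.1490, 0.1279, 0.1279, 0.1279, 0.0995, 0.0995, 0.0995, 0.0072, 0.0072, 0.0025, 0.0025, 0.0003]  mean=-2.0825  Neff=8.1111  idx=[0, 0, 1, 1, 2, 2, 3, 4, 4, 5, 6, 6, 7]
step 3: w=[0.0192, 0.0192, 0.0192, 0.0192, 0.0650, 0.0650, 0.0650, 0.0650, 0.0650, 0.1495, 0.1495, 0.1495, 0.1495]  mean=-1.9949  Neff=8.9274  idx=[3, 5, 6, 7, 8, 9, 9, 10, 10, 11, 11, 12, 12]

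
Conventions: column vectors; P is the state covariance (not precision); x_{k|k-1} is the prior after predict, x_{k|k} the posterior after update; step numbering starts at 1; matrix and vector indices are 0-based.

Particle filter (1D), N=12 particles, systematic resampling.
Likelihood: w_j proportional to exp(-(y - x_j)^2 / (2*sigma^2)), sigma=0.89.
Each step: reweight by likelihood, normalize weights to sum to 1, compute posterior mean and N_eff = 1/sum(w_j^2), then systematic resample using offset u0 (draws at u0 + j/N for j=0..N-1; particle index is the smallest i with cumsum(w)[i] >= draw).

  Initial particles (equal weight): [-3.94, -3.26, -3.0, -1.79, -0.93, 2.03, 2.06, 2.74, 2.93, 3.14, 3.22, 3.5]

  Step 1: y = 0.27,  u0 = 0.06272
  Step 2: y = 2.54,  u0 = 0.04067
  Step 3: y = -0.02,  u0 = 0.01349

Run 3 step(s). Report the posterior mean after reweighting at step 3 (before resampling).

step 1: w=[0.0000, 0.0005, 0.0015, 0.0868, 0.5096, 0.1790, 0.1673, 0.0269, 0.0145, 0.0070, 0.0052, 0.0017]  mean=0.2336  Neff=3.0466  idx=[3, 4, 4, 4, 4, 4, 4, 5, 5, 6, 6, 8]
step 2: w=[0.0000, 0.0001, 0.0001, 0.0001, 0.0001, 0.0001, 0.0001, 0.1956, 0.1956, 0.1993, 0.1993, 0.2094]  mean=2.2284  Neff=5.0037  idx=[7, 7, 8, 8, 8, 9, 9, 10, 10, 11, 11, 11]
step 3: w=[0.1127, 0.1127, 0.1127, 0.1127, 0.1127, 0.1042, 0.1042, 0.1042, 0.1042, 0.0066, 0.0066, 0.0066]  mean=2.0603  Neff=9.3408  idx=[0, 0, 1, 2, 3, 3, 4, 5, 6, 6, 7, 8]

post_mean = 2.0603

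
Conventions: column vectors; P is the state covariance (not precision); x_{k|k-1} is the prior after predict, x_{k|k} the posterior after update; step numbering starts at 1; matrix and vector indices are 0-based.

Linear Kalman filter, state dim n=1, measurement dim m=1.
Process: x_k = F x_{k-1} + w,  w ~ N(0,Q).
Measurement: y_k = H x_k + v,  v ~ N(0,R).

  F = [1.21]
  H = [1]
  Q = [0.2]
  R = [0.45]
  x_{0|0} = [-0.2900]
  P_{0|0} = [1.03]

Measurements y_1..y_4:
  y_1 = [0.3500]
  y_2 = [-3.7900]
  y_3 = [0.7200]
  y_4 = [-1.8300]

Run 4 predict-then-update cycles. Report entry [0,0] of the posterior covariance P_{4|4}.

step 1: x^-=[-0.3509]  P^-=[1.7080]  S=[2.1580]  K=[0.7915]  nu=[0.7009]  x^+=[0.2038]  P^+=[0.3562]
step 2: x^-=[0.2467]  P^-=[0.7215]  S=[1.1715]  K=[0.6159]  nu=[-4.0367]  x^+=[-2.2394]  P^+=[0.2771]
step 3: x^-=[-2.7096]  P^-=[0.6058]  S=[1.0558]  K=[0.5738]  nu=[3.4296]  x^+=[-0.7418]  P^+=[0.2582]
step 4: x^-=[-0.8976]  P^-=[0.5780]  S=[1.0280]  K=[0.5623]  nu=[-0.9324]  x^+=[-1.4219]  P^+=[0.2530]

P_post[0,0] = 0.2530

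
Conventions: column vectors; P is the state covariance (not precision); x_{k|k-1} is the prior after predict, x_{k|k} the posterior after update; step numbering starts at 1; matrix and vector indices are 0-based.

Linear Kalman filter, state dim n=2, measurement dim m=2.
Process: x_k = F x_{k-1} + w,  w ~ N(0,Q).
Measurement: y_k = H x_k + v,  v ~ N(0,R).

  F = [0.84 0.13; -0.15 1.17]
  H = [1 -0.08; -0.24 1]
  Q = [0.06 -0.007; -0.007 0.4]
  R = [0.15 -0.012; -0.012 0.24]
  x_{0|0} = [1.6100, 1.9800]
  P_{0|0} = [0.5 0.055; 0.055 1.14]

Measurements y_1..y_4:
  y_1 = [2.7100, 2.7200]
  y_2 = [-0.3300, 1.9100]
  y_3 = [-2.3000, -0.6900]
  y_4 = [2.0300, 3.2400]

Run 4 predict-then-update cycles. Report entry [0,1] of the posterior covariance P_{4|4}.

step 1: x^-=[1.6098, 2.0751]  P^-=[0.4441 0.1564; 0.1564 1.9525]  S=[0.5816 -0.1154; -0.1154 2.1430]  K=[0.7548 0.0639; 0.1795 0.9033]  nu=[1.2662, 1.0313]  x^+=[2.6314, 3.2339]  P^+=[0.1152 0.0339; 0.0339 0.2228]
step 2: x^-=[2.6308, 3.3890]  P^-=[0.1524 0.0450; 0.0450 0.6956]  S=[0.2997 -0.0583; -0.0583 0.9228]  K=[0.5046 0.0411; 0.1104 0.7491]  nu=[-2.6896, -0.8476]  x^+=[1.2387, 2.4571]  P^+=[0.0770 0.0223; 0.0223 0.1838]
step 3: x^-=[1.3599, 2.6890]  P^-=[0.1223 0.0327; 0.0327 0.6455]  S=[0.2712 -0.0596; -0.0596 0.8769]  K=[0.4489 0.0344; 0.0915 0.7334]  nu=[-3.4448, -3.0526]  x^+=[-0.2912, 0.1348]  P^+=[0.0685 0.0193; 0.0193 0.1796]
step 4: x^-=[-0.2271, 0.2014]  P^-=[0.1156 0.0303; 0.0303 0.6406]  S=[0.2648 -0.0601; -0.0601 0.8727]  K=[0.4347 0.0329; 0.0869 0.7317]  nu=[2.2732, 2.9841]  x^+=[0.8591, 2.5824]  P^+=[0.0663 0.0186; 0.0186 0.1790]

P_post[0,1] = 0.0186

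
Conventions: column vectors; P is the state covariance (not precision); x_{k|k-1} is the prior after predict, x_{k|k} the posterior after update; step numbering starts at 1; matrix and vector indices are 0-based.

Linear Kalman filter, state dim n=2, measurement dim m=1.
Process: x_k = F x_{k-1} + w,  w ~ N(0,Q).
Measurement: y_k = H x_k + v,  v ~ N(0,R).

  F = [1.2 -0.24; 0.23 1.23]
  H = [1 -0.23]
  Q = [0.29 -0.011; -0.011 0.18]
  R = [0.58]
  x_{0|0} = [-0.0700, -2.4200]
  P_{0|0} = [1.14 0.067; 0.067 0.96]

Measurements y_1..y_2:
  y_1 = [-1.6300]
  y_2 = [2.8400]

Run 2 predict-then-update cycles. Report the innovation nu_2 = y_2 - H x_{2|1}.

innov = [3.2851]

step 1: x^-=[0.4968, -2.9927]  P^-=[1.9483 0.1154; 0.1154 1.7306]  S=[2.5667]  K=[0.7487; -0.1101]  nu=[-2.8151]  x^+=[-1.6109, -2.6828]  P^+=[0.5095 0.3270; 0.3270 1.6995]
step 2: x^-=[-1.2892, -3.6703]  P^-=[0.9332 0.0926; 0.0926 2.9631]  S=[1.6273]  K=[0.5603; -0.3619]  nu=[3.2851]  x^+=[0.5515, -4.8592]  P^+=[0.4222 0.4226; 0.4226 2.7500]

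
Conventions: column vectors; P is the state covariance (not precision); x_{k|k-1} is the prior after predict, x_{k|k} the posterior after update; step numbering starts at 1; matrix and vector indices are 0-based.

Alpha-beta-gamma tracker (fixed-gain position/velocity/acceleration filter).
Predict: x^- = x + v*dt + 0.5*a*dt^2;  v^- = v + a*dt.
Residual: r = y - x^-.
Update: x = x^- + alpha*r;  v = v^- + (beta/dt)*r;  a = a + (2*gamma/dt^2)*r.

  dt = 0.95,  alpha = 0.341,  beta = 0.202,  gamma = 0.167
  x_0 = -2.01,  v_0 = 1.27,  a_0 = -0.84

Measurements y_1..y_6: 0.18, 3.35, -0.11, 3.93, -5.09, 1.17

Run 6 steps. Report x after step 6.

step 1: x_pred=-1.1825  r=1.3625  x^+=-0.7179  v^+=0.7617  a^+=-0.3357
step 2: x_pred=-0.1458  r=3.4958  x^+=1.0463  v^+=1.1861  a^+=0.9580
step 3: x_pred=2.6053  r=-2.7153  x^+=1.6794  v^+=1.5188  a^+=-0.0469
step 4: x_pred=3.1011  r=0.8289  x^+=3.3838  v^+=1.6505  a^+=0.2598
step 5: x_pred=5.0690  r=-10.1590  x^+=1.6048  v^+=-0.2628  a^+=-3.4998
step 6: x_pred=-0.2242  r=1.3942  x^+=0.2512  v^+=-3.2912  a^+=-2.9839

x_post = 0.2512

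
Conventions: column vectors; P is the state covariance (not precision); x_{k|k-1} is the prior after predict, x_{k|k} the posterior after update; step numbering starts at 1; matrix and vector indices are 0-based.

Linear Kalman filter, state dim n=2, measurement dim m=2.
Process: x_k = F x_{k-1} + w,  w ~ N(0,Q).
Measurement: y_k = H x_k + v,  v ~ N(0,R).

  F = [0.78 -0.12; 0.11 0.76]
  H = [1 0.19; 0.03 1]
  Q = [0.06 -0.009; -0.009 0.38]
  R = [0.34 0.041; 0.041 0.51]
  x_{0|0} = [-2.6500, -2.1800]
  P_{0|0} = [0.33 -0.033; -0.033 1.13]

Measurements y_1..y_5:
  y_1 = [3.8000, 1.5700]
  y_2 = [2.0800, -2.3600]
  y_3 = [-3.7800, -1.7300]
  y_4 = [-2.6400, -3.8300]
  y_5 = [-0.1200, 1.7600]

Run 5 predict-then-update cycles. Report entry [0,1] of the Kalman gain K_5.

step 1: x^-=[-1.8054, -1.9483]  P^-=[0.2832 -0.1029; -0.1029 1.0312]  S=[0.6214 0.1420; 0.1420 1.5352]  K=[0.4479 -0.1029; -0.0033 0.6700]  nu=[5.9756, 3.5725]  x^+=[0.5033, 0.4253]  P^+=[0.1554 -0.0388; -0.0388 0.3427]
step 2: x^-=[0.3415, 0.3786]  P^-=[0.1668 -0.0494; -0.0494 0.5733]  S=[0.5087 0.1053; 0.1053 1.0805]  K=[0.3244 -0.0727; 0.0077 0.5285]  nu=[1.6665, -2.7488]  x^+=[1.0820, -1.0613]  P^+=[0.1125 -0.0271; -0.0271 0.2707]
step 3: x^-=[0.9713, -0.6876]  P^-=[0.1374 -0.0398; -0.0398 0.5332]  S=[0.4815 0.1064; 0.1064 1.0409]  K=[0.2836 -0.0632; 0.0152 0.5095]  nu=[-4.6206, -1.0715]  x^+=[-0.2715, -1.3037]  P^+=[0.0983 -0.0236; -0.0236 0.2612]
step 4: x^-=[-0.0554, -1.0207]  P^-=[0.1280 -0.0380; -0.0380 0.5281]  S=[0.4726 0.1069; 0.1069 1.0359]  K=[0.2693 -0.0608; 0.0171 0.5069]  nu=[-2.3907, -2.8077]  x^+=[-0.5284, -2.4849]  P^+=[0.0934 -0.0228; -0.0228 0.2599]
step 5: x^-=[-0.1140, -1.9466]  P^-=[0.1248 -0.0379; -0.0379 0.5274]  S=[0.4695 0.1069; 0.1069 1.0353]  K=[0.2643 -0.0603; 0.0175 0.5066]  nu=[0.3638, 3.7100]  x^+=[-0.2414, -0.0609]  P^+=[0.0917 -0.0226; -0.0226 0.2597]

K[0,1] = -0.0603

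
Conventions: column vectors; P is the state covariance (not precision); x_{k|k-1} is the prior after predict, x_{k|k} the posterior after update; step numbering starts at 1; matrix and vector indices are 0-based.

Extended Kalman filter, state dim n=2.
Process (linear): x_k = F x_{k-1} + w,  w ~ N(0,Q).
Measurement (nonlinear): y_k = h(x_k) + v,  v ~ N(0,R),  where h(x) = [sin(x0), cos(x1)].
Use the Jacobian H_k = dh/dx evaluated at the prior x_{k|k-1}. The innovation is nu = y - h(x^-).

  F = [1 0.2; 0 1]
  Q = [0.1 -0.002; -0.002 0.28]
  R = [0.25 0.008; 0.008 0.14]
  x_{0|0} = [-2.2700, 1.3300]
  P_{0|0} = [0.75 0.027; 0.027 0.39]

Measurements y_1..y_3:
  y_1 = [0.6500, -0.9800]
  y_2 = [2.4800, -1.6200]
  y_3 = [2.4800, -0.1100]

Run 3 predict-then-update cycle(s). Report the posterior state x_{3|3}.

x_post = [-4.9297, 2.8446]

step 1: x^-=[-2.0040, 1.3300]  P^-=[0.8764 0.1030; 0.1030 0.6700]  H_jac=[-0.4198 0.0000; 0.0000 -0.9711]  S=[0.4044 0.0500; 0.0500 0.7719]  K=[-0.9008 -0.0712; -0.0027 -0.8428]  nu=[1.5576, -1.2185]  x^+=[-3.3204, 2.3526]  P^+=[0.5379 0.0177; 0.0177 0.1215]
step 2: x^-=[-2.8498, 2.3526]  P^-=[0.6498 0.0400; 0.0400 0.4015]  H_jac=[-0.9577 0.0000; 0.0000 -0.7096]  S=[0.8460 0.0352; 0.0352 0.3422]  K=[-0.7353 -0.0073; -0.0107 -0.8316]  nu=[2.7676, -0.9154]  x^+=[-4.8781, 3.0842]  P^+=[0.1920 0.0097; 0.0097 0.1642]
step 3: x^-=[-4.2613, 3.0842]  P^-=[0.3025 0.0406; 0.0406 0.4442]  H_jac=[-0.4360 0.0000; 0.0000 -0.0573]  S=[0.3075 0.0090; 0.0090 0.1415]  K=[-0.4292 0.0109; -0.0523 -0.1766]  nu=[1.5800, 0.8884]  x^+=[-4.9297, 2.8446]  P^+=[0.2459 0.0333; 0.0333 0.4388]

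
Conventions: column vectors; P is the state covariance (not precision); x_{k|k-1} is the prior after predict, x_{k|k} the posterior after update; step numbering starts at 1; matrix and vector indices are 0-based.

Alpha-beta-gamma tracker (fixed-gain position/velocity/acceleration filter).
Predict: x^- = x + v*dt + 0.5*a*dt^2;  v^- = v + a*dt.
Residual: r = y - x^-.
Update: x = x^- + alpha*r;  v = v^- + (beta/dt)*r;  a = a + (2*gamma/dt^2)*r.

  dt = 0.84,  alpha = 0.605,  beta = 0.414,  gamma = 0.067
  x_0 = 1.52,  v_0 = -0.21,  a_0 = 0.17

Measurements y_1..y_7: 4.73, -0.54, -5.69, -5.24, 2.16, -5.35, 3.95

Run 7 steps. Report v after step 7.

v_post = 4.0597

step 1: x_pred=1.4036  r=3.3264  x^+=3.4161  v^+=1.5723  a^+=0.8017
step 2: x_pred=5.0196  r=-5.5596  x^+=1.6560  v^+=-0.4944  a^+=-0.2541
step 3: x_pred=1.1511  r=-6.8411  x^+=-2.9878  v^+=-4.0795  a^+=-1.5533
step 4: x_pred=-6.9626  r=1.7226  x^+=-5.9204  v^+=-4.5353  a^+=-1.2262
step 5: x_pred=-10.1627  r=12.3227  x^+=-2.7075  v^+=0.5080  a^+=1.1140
step 6: x_pred=-1.8877  r=-3.4623  x^+=-3.9824  v^+=-0.2626  a^+=0.4565
step 7: x_pred=-4.0419  r=7.9919  x^+=0.7932  v^+=4.0597  a^+=1.9742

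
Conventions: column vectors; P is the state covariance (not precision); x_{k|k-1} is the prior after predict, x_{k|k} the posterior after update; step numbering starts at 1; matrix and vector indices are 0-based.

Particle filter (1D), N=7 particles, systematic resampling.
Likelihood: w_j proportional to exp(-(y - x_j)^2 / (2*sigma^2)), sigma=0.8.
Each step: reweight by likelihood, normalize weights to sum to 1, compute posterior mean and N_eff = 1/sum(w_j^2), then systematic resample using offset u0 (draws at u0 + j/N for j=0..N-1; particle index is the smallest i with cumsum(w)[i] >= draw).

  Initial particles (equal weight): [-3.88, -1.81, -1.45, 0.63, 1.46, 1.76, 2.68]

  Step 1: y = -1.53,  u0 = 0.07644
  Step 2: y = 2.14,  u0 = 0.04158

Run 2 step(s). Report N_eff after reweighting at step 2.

N_eff = 4.7014

step 1: w=[0.0068, 0.4759, 0.5035, 0.0132, 0.0005, 0.0001, 0.0000]  mean=-1.6086  Neff=2.0823  idx=[1, 1, 1, 2, 2, 2, 2]
step 2: w=[0.0275, 0.0275, 0.0275, 0.2294, 0.2294, 0.2294, 0.2294]  mean=-1.4797  Neff=4.7014  idx=[1, 3, 4, 4, 5, 5, 6]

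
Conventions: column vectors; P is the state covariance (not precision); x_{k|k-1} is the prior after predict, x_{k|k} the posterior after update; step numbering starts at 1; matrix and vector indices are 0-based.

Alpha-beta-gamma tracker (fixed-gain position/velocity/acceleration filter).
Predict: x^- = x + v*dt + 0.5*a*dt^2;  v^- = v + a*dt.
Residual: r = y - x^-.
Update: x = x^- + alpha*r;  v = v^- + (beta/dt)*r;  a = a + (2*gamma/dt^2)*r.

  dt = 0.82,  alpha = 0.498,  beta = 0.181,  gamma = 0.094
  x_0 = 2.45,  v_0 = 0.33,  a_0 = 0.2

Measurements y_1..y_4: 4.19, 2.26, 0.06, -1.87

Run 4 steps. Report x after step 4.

x_post = -0.1074

step 1: x_pred=2.7878  r=1.4022  x^+=3.4861  v^+=0.8035  a^+=0.5920
step 2: x_pred=4.3440  r=-2.0840  x^+=3.3062  v^+=0.8290  a^+=0.0094
step 3: x_pred=3.9891  r=-3.9291  x^+=2.0324  v^+=-0.0306  a^+=-1.0892
step 4: x_pred=1.6411  r=-3.5111  x^+=-0.1074  v^+=-1.6988  a^+=-2.0709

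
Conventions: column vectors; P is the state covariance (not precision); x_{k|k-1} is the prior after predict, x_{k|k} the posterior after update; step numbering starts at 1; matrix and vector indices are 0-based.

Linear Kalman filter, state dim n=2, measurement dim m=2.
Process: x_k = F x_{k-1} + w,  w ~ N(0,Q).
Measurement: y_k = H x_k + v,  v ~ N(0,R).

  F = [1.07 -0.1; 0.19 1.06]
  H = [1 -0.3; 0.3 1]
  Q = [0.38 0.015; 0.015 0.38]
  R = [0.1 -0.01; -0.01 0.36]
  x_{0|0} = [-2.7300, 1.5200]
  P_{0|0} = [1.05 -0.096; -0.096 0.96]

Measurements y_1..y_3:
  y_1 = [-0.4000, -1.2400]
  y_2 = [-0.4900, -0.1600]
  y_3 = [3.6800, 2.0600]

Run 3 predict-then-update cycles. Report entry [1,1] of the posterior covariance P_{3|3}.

step 1: x^-=[-3.0731, 1.0925]  P^-=[1.6123 0.0196; 0.0196 1.4579]  S=[1.8317 0.0542; 0.0542 1.9748]  K=[0.8702 0.2310; -0.2502 0.7481]  nu=[3.0009, -1.4106]  x^+=[-0.7877, -0.7135]  P^+=[0.0982 0.0450; 0.0450 0.2583]
step 2: x^-=[-0.7715, -0.9060]  P^-=[0.4854 0.0578; 0.0578 0.6919]  S=[0.6130 -0.0194; -0.0194 1.1303]  K=[0.7697 0.1931; -0.2247 0.6237]  nu=[0.0097, 0.9775]  x^+=[-0.5752, -0.2986]  P^+=[0.0859 0.0361; 0.0361 0.2159]
step 3: x^-=[-0.5857, -0.4258]  P^-=[0.4727 0.0498; 0.0498 0.6403]  S=[0.6005 -0.0149; -0.0149 1.0727]  K=[0.7671 0.1893; -0.2218 0.6077]  nu=[4.1379, 2.6615]  x^+=[3.0924, 0.2738]  P^+=[0.0853 0.0349; 0.0349 0.2105]

P_post[1,1] = 0.2105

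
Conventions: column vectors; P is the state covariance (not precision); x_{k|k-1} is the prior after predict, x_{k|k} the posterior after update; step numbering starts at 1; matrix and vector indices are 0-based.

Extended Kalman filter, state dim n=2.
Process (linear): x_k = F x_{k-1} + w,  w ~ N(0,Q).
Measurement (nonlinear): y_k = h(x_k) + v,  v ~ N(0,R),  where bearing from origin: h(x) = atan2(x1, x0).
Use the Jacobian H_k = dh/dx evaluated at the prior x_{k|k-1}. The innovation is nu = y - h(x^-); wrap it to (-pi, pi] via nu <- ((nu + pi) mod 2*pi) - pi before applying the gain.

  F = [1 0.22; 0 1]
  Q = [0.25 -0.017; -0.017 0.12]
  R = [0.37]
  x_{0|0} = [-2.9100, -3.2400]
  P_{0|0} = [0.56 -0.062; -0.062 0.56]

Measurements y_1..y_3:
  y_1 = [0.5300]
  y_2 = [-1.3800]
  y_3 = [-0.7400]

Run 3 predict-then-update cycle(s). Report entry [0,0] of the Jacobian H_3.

H_jac[0,0] = 0.1149

step 1: x^-=[-3.6228, -3.2400]  P^-=[0.8098 0.0442; 0.0442 0.6800]  H_jac=[0.1372 -0.1534]  S=[0.3994]  K=[0.2612; -0.2460]  nu=[2.9419]  x^+=[-2.8545, -3.9636]  P^+=[0.7826 0.0699; 0.0699 0.6558]
step 2: x^-=[-3.7265, -3.9636]  P^-=[1.0951 0.1971; 0.1971 0.7758]  H_jac=[0.1339 -0.1259]  S=[0.3953]  K=[0.3082; -0.1803]  nu=[0.9454]  x^+=[-3.4351, -4.1341]  P^+=[1.0575 0.2191; 0.2191 0.7630]
step 3: x^-=[-4.3446, -4.1341]  P^-=[1.4409 0.3700; 0.3700 0.8830]  H_jac=[0.1149 -0.1208]  S=[0.3916]  K=[0.3088; -0.1638]  nu=[1.6410]  x^+=[-3.8379, -4.4028]  P^+=[1.4035 0.3898; 0.3898 0.8725]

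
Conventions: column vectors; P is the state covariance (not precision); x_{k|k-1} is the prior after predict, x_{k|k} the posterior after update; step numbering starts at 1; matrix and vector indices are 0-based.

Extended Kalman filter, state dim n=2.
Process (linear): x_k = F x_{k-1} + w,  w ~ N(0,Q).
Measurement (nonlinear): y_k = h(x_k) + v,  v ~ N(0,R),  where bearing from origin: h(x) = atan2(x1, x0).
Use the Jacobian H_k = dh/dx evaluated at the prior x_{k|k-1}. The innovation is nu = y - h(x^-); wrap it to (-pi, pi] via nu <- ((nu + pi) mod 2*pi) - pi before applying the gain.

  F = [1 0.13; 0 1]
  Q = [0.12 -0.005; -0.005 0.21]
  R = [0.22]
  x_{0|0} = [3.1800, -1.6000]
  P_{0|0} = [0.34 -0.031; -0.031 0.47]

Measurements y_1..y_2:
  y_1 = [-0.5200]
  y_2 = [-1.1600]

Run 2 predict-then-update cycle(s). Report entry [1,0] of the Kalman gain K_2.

step 1: x^-=[2.9720, -1.6000]  P^-=[0.4599 0.0251; 0.0251 0.6800]  H_jac=[0.1404 0.2609]  S=[0.2772]  K=[0.2566; 0.6527]  nu=[-0.0261]  x^+=[2.9653, -1.6171]  P^+=[0.4416 -0.0213; -0.0213 0.5619]
step 2: x^-=[2.7551, -1.6171]  P^-=[0.5656 0.0467; 0.0467 0.7719]  H_jac=[0.1585 0.2700]  S=[0.2945]  K=[0.3472; 0.7329]  nu=[-0.6292]  x^+=[2.5366, -2.0782]  P^+=[0.5301 -0.0282; -0.0282 0.6138]

K[1,0] = 0.7329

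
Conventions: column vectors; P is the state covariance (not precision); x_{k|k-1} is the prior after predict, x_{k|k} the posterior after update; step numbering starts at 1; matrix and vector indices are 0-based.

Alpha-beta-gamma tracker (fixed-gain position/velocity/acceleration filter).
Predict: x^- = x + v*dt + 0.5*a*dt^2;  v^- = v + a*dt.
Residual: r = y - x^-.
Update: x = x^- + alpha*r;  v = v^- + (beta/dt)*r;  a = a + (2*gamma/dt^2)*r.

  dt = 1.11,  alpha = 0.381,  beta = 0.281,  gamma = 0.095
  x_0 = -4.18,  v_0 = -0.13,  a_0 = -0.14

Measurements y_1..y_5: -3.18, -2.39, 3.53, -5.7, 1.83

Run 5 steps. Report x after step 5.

step 1: x_pred=-4.4105  r=1.2305  x^+=-3.9417  v^+=0.0261  a^+=0.0498
step 2: x_pred=-3.8821  r=1.4921  x^+=-3.3136  v^+=0.4591  a^+=0.2798
step 3: x_pred=-2.6316  r=6.1616  x^+=-0.2840  v^+=2.3295  a^+=1.2300
step 4: x_pred=3.0595  r=-8.7595  x^+=-0.2779  v^+=1.4774  a^+=-0.1208
step 5: x_pred=1.2876  r=0.5424  x^+=1.4943  v^+=1.4806  a^+=-0.0371

x_post = 1.4943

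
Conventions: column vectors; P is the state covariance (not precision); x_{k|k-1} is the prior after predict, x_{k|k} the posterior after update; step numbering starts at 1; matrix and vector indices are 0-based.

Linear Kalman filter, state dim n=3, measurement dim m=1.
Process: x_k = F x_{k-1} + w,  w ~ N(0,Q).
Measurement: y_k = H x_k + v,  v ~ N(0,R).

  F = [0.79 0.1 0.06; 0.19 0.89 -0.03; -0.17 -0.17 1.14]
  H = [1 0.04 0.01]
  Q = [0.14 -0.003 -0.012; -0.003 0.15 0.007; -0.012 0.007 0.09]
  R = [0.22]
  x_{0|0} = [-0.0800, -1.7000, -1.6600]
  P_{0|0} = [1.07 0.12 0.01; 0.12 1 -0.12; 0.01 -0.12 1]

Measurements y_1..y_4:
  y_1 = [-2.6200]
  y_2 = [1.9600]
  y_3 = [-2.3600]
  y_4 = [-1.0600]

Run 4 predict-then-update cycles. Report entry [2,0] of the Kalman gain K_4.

step 1: x^-=[-0.3328, -1.4784, -1.5898]  P^-=[0.8399 0.3253 -0.1260; 0.3253 1.0285 -0.3552; -0.1260 -0.3552 1.4990]  S=[1.0849]  K=[0.7850; 0.3345; -0.1154]  nu=[-2.2122]  x^+=[-2.0693, -2.2183, -1.3344]  P^+=[0.1714 0.0404 -0.0277; 0.0404 0.9071 -0.3134; -0.0277 -0.3134 1.4845]
step 2: x^-=[-1.9367, -2.3275, -0.7924]  P^-=[0.2614 0.1145 -0.0122; 0.1145 0.9068 -0.5196; -0.0122 -0.5196 2.1850]  S=[0.4915]  K=[0.5408; 0.2962; -0.0227]  nu=[3.9977]  x^+=[0.2253, -1.1433, -0.8830]  P^+=[0.1176 0.0358 -0.0062; 0.0358 0.8637 -0.5163; -0.0062 -0.5163 2.1848]
step 3: x^-=[0.0107, -0.9482, -0.8505]  P^-=[0.2288 0.0875 0.0424; 0.0875 0.8801 -0.7366; 0.0424 -0.7366 3.1623]  S=[0.4578]  K=[0.5083; 0.2519; 0.0974]  nu=[-2.3242]  x^+=[-1.1708, -1.5337, -1.0770]  P^+=[0.1105 0.0289 0.0198; 0.0289 0.8510 -0.7479; 0.0198 -0.7479 3.1579]
step 4: x^-=[-1.1430, -1.5551, -0.7680]  P^-=[0.2263 0.0665 0.1103; 0.0665 0.8804 -0.9969; 0.1103 -0.9969 4.5057]  S=[0.4549]  K=[0.5057; 0.2018; 0.2539]  nu=[0.1528]  x^+=[-1.0657, -1.5243, -0.7292]  P^+=[0.1099 0.0201 0.0519; 0.0201 0.8619 -1.0202; 0.0519 -1.0202 4.4764]

K[2,0] = 0.2539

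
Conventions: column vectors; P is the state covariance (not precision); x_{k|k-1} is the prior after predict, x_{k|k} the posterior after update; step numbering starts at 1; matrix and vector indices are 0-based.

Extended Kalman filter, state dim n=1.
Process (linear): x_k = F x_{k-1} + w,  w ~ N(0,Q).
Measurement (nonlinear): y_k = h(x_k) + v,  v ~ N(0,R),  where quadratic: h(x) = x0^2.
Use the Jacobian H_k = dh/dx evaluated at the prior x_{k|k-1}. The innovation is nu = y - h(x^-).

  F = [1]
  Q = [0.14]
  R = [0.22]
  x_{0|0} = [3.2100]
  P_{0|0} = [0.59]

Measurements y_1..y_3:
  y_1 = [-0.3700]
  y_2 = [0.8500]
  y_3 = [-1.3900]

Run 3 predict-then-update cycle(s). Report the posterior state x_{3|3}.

step 1: x^-=[3.2100]  P^-=[0.7300]  H_jac=[6.4200]  S=[30.3080]  K=[0.1546]  nu=[-10.6741]  x^+=[1.5594]  P^+=[0.0053]
step 2: x^-=[1.5594]  P^-=[0.1453]  H_jac=[3.1189]  S=[1.6334]  K=[0.2774]  nu=[-1.5818]  x^+=[1.1206]  P^+=[0.0196]
step 3: x^-=[1.1206]  P^-=[0.1596]  H_jac=[2.2411]  S=[1.0215]  K=[0.3501]  nu=[-2.6457]  x^+=[0.1943]  P^+=[0.0344]

x_post = [0.1943]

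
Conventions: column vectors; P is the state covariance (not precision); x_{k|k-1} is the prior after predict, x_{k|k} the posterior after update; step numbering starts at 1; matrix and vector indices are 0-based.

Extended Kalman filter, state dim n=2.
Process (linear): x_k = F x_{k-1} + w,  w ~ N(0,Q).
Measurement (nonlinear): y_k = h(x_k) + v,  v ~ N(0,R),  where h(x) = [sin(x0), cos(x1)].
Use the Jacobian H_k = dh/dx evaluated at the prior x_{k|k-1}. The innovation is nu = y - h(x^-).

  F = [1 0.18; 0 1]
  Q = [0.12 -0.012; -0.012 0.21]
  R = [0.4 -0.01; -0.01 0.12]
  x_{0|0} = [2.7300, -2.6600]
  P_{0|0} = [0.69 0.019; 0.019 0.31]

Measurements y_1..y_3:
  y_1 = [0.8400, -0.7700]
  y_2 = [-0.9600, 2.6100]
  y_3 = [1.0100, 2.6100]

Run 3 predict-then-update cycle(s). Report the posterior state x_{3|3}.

x_post = [2.2353, -0.8904]

step 1: x^-=[2.2512, -2.6600]  P^-=[0.8269 0.0628; 0.0628 0.5200]  H_jac=[-0.6291 0.0000; 0.0000 0.4632]  S=[0.7273 -0.0283; -0.0283 0.2316]  K=[-0.7138 0.0384; -0.0139 1.0384]  nu=[0.0627, 0.1163]  x^+=[2.2109, -2.5401]  P^+=[0.4545 0.0254; 0.0254 0.2693]
step 2: x^-=[1.7537, -2.5401]  P^-=[0.5923 0.0618; 0.0618 0.4793]  H_jac=[-0.1819 0.0000; 0.0000 0.5658]  S=[0.4196 -0.0164; -0.0164 0.2735]  K=[-0.2523 0.1128; 0.0119 0.9925]  nu=[-1.9433, 3.4345]  x^+=[2.6316, 0.8455]  P^+=[0.5612 0.0284; 0.0284 0.2103]
step 3: x^-=[2.7838, 0.8455]  P^-=[0.6982 0.0542; 0.0542 0.4203]  H_jac=[-0.9367 0.0000; 0.0000 -0.7483]  S=[1.0126 0.0280; 0.0280 0.3553]  K=[-0.6441 -0.0634; -0.0257 -0.8830]  nu=[0.6598, 1.9466]  x^+=[2.2353, -0.8904]  P^+=[0.2744 0.0016; 0.0016 0.1413]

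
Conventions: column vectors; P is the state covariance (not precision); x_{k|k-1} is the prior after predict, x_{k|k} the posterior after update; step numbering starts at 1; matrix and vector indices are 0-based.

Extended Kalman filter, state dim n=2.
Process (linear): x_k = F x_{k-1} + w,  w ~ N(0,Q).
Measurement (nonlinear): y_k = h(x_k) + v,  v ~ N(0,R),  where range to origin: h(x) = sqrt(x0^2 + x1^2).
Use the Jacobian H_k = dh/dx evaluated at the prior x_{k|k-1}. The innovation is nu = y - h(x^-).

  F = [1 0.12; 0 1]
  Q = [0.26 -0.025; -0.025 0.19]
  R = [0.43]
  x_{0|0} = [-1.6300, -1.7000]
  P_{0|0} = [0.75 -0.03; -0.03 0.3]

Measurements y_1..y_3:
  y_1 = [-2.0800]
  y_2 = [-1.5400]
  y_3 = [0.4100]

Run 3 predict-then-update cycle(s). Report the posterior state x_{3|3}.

x_post = [-0.4267, 0.3086]

step 1: x^-=[-1.8340, -1.7000]  P^-=[1.0071 -0.0190; -0.0190 0.4900]  H_jac=[-0.7334 -0.6798]  S=[1.1792]  K=[-0.6154; -0.2707]  nu=[-4.5807]  x^+=[0.9850, -0.4601]  P^+=[0.5605 -0.2154; -0.2154 0.4036]
step 2: x^-=[0.9298, -0.4601]  P^-=[0.7746 -0.1920; -0.1920 0.5936]  H_jac=[0.8963 -0.4435]  S=[1.3217]  K=[0.5897; -0.3294]  nu=[-2.5775]  x^+=[-0.5902, 0.3889]  P^+=[0.3150 0.0648; 0.0648 0.4502]
step 3: x^-=[-0.5435, 0.3889]  P^-=[0.5970 0.0938; 0.0938 0.6402]  H_jac=[-0.8133 0.5819]  S=[0.9529]  K=[-0.4523; 0.3109]  nu=[-0.2583]  x^+=[-0.4267, 0.3086]  P^+=[0.4021 0.2278; 0.2278 0.5481]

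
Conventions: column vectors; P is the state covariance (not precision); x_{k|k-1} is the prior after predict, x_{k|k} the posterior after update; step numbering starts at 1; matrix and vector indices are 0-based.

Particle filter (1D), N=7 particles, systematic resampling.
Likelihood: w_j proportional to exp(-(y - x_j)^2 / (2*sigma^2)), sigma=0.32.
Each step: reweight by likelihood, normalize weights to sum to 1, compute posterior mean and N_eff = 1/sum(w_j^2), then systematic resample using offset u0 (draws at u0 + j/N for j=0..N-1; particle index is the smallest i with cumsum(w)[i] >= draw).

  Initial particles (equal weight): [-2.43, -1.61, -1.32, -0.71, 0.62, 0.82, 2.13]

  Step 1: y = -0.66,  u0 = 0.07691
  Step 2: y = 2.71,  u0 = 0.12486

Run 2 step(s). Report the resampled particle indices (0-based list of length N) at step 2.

step 1: w=[0.0000, 0.0109, 0.1065, 0.8823, 0.0003, 0.0000, 0.0000]  mean=-0.7843  Neff=1.2659  idx=[2, 3, 3, 3, 3, 3, 3]
step 2: w=[0.0000, 0.1667, 0.1667, 0.1667, 0.1667, 0.1667, 0.1667]  mean=-0.7100  Neff=6.0000  idx=[1, 2, 3, 4, 5, 6, 6]

resampled_idx = [1, 2, 3, 4, 5, 6, 6]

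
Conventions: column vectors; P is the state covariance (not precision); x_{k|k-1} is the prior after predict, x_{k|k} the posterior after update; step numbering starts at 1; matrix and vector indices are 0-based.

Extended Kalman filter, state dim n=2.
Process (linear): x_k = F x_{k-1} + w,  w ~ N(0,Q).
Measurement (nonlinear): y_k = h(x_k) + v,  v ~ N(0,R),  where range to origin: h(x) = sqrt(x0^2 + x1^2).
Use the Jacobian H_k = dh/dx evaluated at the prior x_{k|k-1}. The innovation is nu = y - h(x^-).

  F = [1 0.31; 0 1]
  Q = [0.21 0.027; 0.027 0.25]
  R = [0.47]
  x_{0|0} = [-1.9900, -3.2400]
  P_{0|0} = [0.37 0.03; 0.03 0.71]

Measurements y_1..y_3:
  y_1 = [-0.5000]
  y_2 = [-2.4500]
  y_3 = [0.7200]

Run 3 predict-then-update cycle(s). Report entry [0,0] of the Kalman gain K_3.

K[0,0] = 0.4081

step 1: x^-=[-2.9944, -3.2400]  P^-=[0.6668 0.2771; 0.2771 0.9600]  H_jac=[-0.6787 -0.7344]  S=[1.5712]  K=[-0.4176; -0.5684]  nu=[-4.9118]  x^+=[-0.9433, -0.4480]  P^+=[0.3929 -0.0958; -0.0958 0.4524]
step 2: x^-=[-1.0822, -0.4480]  P^-=[0.5869 0.0714; 0.0714 0.7024]  H_jac=[-0.9239 -0.3825]  S=[1.1243]  K=[-0.5066; -0.2976]  nu=[-3.6213]  x^+=[0.7524, 0.6298]  P^+=[0.2983 -0.0981; -0.0981 0.6028]
step 3: x^-=[0.9477, 0.6298]  P^-=[0.5054 0.1157; 0.1157 0.8528]  H_jac=[0.8329 0.5535]  S=[1.1885]  K=[0.4081; 0.4782]  nu=[-0.4179]  x^+=[0.7772, 0.4300]  P^+=[0.3075 -0.1162; -0.1162 0.5810]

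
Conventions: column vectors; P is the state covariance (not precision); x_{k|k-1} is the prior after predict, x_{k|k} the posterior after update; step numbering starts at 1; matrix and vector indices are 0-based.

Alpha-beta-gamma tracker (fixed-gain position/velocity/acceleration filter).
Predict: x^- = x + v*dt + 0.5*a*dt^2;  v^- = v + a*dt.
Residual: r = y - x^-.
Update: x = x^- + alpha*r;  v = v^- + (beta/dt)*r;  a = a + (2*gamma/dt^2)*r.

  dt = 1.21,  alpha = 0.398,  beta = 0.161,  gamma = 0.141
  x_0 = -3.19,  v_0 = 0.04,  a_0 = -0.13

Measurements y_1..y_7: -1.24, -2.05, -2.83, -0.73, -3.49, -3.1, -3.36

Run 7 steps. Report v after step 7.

step 1: x_pred=-3.2368  r=1.9968  x^+=-2.4421  v^+=0.1484  a^+=0.2546
step 2: x_pred=-2.0761  r=0.0261  x^+=-2.0657  v^+=0.4599  a^+=0.2596
step 3: x_pred=-1.3192  r=-1.5108  x^+=-1.9205  v^+=0.5730  a^+=-0.0314
step 4: x_pred=-1.2501  r=0.5201  x^+=-1.0431  v^+=0.6043  a^+=0.0688
step 5: x_pred=-0.2615  r=-3.2285  x^+=-1.5465  v^+=0.2580  a^+=-0.5530
step 6: x_pred=-1.6392  r=-1.4608  x^+=-2.2206  v^+=-0.6056  a^+=-0.8344
step 7: x_pred=-3.5642  r=0.2042  x^+=-3.4829  v^+=-1.5881  a^+=-0.7951

v_post = -1.5881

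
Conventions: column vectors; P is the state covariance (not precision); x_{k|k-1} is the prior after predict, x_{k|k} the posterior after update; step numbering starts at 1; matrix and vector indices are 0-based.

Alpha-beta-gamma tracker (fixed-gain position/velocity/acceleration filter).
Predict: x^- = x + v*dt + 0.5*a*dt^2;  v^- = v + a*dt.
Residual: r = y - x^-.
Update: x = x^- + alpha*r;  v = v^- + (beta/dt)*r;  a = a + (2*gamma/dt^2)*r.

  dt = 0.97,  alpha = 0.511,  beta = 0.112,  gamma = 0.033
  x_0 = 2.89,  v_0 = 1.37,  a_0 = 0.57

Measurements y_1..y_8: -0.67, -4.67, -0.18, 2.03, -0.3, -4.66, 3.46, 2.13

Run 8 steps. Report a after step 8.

step 1: x_pred=4.4871  r=-5.1571  x^+=1.8518  v^+=1.3274  a^+=0.2083
step 2: x_pred=3.2374  r=-7.9074  x^+=-0.8033  v^+=0.6164  a^+=-0.3464
step 3: x_pred=-0.3683  r=0.1883  x^+=-0.2721  v^+=0.3022  a^+=-0.3332
step 4: x_pred=-0.1357  r=2.1657  x^+=0.9709  v^+=0.2290  a^+=-0.1813
step 5: x_pred=1.1078  r=-1.4078  x^+=0.3884  v^+=-0.1094  a^+=-0.2800
step 6: x_pred=0.1506  r=-4.8106  x^+=-2.3076  v^+=-0.9365  a^+=-0.6175
step 7: x_pred=-3.5065  r=6.9665  x^+=0.0534  v^+=-0.7310  a^+=-0.1288
step 8: x_pred=-0.7163  r=2.8463  x^+=0.7381  v^+=-0.5273  a^+=0.0708

a_post = 0.0708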